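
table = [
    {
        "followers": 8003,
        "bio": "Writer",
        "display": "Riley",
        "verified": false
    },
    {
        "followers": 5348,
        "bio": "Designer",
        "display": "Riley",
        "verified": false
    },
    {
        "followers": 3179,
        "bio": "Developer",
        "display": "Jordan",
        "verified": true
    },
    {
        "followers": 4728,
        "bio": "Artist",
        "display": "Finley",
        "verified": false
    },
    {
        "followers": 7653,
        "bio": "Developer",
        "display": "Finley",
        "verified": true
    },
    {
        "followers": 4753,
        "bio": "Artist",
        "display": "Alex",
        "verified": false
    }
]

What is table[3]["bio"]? "Artist"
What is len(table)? 6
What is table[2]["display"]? "Jordan"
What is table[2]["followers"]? 3179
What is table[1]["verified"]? False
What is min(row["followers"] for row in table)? 3179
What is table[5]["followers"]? 4753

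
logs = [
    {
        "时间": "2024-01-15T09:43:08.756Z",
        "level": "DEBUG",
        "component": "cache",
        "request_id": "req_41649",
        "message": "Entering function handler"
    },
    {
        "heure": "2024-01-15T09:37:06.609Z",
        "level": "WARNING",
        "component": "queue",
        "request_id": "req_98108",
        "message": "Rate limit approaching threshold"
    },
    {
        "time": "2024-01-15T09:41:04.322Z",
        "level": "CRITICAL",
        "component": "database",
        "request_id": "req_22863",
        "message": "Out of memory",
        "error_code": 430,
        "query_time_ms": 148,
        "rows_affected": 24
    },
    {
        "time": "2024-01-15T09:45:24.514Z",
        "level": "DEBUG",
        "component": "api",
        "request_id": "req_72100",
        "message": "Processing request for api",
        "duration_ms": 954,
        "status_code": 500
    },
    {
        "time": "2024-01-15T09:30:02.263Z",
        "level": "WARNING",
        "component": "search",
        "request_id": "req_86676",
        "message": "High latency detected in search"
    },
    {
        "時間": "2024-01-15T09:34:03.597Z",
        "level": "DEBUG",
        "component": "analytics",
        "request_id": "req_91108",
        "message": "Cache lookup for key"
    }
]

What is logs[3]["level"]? "DEBUG"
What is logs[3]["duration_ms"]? 954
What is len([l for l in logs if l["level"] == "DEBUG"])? 3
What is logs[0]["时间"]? "2024-01-15T09:43:08.756Z"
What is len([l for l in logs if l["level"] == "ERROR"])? 0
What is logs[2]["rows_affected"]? 24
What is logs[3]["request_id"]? "req_72100"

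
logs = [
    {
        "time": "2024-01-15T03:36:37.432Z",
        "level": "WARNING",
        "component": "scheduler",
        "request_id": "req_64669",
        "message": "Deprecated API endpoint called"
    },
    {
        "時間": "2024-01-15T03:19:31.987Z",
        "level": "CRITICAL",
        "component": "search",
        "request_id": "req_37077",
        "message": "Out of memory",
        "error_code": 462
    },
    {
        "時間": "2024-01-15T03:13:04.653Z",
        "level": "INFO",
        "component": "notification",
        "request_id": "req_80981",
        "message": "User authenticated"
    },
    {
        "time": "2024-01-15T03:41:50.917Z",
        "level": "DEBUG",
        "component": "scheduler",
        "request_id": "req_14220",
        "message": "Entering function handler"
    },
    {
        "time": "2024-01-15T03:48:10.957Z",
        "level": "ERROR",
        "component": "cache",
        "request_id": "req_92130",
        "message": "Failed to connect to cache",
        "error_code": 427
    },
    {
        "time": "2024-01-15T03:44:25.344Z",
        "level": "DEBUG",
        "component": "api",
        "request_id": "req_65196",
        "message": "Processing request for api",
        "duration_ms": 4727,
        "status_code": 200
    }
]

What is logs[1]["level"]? "CRITICAL"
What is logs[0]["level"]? "WARNING"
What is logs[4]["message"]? "Failed to connect to cache"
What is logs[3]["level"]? "DEBUG"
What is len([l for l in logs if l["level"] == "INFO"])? 1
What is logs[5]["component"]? "api"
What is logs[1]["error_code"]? 462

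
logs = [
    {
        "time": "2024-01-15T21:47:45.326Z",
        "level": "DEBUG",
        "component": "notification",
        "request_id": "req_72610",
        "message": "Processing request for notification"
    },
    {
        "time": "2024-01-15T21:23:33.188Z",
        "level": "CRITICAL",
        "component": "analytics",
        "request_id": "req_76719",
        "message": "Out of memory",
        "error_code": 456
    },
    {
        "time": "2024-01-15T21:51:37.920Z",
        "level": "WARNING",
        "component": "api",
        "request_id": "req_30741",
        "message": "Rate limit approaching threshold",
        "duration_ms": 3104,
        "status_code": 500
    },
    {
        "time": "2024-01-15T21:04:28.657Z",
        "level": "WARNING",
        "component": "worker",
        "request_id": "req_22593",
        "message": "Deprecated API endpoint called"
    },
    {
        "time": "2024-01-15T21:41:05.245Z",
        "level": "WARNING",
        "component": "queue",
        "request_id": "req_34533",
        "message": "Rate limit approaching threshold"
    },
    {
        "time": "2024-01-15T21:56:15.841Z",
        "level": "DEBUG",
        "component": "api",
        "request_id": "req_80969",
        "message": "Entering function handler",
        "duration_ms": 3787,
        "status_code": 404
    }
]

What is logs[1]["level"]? "CRITICAL"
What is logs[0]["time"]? "2024-01-15T21:47:45.326Z"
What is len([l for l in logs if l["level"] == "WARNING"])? 3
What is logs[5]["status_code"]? 404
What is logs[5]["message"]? "Entering function handler"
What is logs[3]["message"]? "Deprecated API endpoint called"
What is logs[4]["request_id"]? "req_34533"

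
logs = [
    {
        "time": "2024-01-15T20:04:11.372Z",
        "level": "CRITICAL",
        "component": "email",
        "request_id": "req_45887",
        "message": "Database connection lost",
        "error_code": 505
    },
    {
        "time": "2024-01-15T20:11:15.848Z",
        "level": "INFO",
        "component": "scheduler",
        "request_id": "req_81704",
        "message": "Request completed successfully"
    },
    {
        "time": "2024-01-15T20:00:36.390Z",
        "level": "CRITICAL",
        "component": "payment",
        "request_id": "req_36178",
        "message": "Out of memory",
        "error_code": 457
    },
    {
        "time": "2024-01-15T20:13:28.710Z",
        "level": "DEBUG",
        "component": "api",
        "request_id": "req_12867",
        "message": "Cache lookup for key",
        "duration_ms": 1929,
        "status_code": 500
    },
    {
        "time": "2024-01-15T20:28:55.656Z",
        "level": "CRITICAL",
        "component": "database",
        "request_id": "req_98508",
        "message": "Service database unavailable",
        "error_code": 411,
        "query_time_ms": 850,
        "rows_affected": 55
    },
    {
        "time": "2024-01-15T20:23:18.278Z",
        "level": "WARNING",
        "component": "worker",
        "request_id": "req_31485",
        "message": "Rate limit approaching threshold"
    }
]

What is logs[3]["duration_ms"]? 1929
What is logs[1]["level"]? "INFO"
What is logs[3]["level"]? "DEBUG"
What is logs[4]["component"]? "database"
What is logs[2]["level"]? "CRITICAL"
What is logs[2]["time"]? "2024-01-15T20:00:36.390Z"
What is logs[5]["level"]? "WARNING"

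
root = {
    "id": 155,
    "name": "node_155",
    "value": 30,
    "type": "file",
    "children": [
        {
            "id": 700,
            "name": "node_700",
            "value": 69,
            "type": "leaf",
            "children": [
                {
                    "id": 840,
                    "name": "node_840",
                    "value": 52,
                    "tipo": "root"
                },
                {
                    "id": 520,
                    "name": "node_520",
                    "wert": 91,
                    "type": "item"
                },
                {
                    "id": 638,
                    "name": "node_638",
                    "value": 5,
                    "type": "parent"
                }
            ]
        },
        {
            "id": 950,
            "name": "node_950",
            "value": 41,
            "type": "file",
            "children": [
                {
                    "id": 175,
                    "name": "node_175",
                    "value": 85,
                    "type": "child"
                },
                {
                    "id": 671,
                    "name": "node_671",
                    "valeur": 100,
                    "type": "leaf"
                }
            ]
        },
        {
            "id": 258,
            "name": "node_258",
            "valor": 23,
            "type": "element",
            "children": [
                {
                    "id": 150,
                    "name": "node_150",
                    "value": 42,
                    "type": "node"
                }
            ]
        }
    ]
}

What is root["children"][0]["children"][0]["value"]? 52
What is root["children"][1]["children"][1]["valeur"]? 100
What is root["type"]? "file"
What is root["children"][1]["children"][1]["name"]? "node_671"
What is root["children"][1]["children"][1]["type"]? "leaf"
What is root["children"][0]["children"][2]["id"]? 638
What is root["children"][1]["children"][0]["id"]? 175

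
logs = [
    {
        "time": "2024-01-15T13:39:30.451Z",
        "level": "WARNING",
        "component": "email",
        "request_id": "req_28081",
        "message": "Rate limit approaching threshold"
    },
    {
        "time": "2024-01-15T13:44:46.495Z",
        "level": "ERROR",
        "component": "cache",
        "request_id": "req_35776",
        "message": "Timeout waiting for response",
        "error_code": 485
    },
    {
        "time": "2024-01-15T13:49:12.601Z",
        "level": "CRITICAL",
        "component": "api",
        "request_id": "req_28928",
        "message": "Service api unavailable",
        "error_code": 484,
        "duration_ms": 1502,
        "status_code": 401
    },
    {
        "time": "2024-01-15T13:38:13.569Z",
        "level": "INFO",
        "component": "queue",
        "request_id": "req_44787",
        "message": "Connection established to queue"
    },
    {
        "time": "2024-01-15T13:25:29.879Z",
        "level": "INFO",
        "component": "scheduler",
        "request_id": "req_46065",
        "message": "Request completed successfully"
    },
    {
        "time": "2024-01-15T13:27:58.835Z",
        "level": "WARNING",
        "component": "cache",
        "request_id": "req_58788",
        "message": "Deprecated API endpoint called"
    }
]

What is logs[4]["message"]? "Request completed successfully"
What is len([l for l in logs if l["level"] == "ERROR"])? 1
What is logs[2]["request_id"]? "req_28928"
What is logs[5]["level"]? "WARNING"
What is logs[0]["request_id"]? "req_28081"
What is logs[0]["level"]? "WARNING"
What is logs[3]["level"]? "INFO"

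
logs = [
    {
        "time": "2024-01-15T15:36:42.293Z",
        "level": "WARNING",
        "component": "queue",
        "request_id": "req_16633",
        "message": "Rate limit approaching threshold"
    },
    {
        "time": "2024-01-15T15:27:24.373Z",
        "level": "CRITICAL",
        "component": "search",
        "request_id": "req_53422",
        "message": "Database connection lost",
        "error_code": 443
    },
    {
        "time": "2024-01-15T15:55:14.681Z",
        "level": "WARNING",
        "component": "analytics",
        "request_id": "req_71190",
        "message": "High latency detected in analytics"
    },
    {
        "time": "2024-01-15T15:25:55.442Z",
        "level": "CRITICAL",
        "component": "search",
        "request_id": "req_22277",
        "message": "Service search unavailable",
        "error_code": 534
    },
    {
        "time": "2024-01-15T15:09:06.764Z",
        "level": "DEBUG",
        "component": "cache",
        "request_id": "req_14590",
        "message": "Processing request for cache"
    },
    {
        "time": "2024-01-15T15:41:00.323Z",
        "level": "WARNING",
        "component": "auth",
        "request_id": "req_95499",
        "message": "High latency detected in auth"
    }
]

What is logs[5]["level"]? "WARNING"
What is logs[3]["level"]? "CRITICAL"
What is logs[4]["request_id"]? "req_14590"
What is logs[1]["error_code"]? 443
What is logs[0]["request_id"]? "req_16633"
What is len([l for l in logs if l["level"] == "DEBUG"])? 1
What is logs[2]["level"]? "WARNING"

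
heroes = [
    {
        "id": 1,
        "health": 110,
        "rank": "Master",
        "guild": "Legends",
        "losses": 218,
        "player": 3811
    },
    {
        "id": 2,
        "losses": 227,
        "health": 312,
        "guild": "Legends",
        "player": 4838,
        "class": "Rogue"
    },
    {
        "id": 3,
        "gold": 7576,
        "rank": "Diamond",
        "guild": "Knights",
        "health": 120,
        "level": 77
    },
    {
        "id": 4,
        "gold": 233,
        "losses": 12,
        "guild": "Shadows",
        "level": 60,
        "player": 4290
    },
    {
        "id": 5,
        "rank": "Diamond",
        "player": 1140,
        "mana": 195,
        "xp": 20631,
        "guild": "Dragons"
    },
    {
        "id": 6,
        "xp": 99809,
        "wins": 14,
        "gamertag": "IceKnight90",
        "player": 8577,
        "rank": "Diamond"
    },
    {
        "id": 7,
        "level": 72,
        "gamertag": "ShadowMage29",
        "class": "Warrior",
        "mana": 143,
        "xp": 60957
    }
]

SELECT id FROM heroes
[1, 2, 3, 4, 5, 6, 7]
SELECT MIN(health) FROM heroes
110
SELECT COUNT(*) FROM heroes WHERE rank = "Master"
1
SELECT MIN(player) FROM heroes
1140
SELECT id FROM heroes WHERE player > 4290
[2, 6]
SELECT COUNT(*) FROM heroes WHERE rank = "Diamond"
3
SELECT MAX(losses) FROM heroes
227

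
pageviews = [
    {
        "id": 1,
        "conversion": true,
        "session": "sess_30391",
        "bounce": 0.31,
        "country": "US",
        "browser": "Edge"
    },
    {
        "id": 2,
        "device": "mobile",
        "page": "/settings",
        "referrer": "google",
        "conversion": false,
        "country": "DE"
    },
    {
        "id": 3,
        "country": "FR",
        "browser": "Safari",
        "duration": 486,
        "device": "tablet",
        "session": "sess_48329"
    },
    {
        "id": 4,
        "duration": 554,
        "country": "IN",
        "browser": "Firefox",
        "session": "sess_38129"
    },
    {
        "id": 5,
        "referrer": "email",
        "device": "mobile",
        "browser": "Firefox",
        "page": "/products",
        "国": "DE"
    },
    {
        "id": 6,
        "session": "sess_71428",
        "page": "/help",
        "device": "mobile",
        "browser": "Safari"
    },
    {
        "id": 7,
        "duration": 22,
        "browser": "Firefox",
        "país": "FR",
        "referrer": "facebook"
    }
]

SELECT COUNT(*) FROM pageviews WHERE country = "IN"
1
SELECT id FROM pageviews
[1, 2, 3, 4, 5, 6, 7]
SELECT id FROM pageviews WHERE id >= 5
[5, 6, 7]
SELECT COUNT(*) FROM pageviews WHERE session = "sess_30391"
1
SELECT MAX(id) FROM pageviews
7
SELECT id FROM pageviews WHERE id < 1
[]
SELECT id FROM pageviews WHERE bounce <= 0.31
[1]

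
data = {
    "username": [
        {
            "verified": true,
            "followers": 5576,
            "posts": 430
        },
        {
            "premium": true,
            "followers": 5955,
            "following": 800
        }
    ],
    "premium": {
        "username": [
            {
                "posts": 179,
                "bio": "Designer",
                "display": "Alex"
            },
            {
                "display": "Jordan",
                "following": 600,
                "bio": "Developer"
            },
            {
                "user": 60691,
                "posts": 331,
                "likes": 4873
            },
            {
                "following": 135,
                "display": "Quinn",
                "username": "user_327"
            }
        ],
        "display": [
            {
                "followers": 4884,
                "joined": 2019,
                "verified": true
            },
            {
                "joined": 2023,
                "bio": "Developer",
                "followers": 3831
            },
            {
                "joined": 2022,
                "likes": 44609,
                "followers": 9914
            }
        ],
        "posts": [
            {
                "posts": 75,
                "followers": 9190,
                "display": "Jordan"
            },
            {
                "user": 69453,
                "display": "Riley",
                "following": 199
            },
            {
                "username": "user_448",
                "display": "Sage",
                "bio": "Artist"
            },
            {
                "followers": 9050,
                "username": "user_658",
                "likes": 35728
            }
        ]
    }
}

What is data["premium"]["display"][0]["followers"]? 4884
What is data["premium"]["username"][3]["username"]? "user_327"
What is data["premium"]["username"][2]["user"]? 60691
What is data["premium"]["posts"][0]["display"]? "Jordan"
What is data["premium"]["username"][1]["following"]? 600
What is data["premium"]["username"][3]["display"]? "Quinn"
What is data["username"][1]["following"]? 800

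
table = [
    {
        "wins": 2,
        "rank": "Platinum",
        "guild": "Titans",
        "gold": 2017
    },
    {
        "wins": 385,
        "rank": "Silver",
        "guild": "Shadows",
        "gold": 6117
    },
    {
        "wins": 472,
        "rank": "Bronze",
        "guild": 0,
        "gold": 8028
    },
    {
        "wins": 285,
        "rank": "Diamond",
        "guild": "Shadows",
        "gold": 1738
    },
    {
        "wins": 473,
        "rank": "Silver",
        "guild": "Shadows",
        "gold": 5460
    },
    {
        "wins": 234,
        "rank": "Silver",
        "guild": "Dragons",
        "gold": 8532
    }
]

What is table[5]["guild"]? "Dragons"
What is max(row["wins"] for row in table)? 473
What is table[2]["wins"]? 472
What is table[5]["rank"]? "Silver"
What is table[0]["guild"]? "Titans"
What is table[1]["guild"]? "Shadows"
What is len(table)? 6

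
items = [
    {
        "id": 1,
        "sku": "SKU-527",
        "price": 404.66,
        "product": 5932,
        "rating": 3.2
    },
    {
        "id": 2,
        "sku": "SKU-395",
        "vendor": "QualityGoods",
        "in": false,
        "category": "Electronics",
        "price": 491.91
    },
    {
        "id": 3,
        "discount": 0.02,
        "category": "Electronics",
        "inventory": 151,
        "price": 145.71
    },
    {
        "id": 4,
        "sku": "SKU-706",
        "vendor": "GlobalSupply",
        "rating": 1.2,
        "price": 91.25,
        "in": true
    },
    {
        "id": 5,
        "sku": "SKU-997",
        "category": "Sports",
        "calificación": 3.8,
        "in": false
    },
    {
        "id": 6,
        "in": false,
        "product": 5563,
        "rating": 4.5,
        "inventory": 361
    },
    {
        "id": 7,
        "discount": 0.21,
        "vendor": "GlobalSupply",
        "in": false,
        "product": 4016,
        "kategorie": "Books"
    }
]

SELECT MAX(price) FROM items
491.91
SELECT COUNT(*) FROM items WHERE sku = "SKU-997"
1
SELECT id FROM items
[1, 2, 3, 4, 5, 6, 7]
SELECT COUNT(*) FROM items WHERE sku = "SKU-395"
1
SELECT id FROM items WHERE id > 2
[3, 4, 5, 6, 7]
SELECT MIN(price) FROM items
91.25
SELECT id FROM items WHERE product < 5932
[6, 7]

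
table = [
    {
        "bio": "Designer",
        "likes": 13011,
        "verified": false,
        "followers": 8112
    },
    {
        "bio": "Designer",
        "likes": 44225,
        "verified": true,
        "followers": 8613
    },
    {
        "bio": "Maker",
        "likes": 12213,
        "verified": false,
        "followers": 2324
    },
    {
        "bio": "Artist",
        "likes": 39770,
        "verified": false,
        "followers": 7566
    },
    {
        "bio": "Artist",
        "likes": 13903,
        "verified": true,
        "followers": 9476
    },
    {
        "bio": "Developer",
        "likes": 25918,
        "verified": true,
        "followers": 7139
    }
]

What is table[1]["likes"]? 44225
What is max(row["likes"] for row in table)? 44225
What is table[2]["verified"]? False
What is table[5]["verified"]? True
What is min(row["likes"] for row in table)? 12213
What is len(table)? 6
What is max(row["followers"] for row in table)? 9476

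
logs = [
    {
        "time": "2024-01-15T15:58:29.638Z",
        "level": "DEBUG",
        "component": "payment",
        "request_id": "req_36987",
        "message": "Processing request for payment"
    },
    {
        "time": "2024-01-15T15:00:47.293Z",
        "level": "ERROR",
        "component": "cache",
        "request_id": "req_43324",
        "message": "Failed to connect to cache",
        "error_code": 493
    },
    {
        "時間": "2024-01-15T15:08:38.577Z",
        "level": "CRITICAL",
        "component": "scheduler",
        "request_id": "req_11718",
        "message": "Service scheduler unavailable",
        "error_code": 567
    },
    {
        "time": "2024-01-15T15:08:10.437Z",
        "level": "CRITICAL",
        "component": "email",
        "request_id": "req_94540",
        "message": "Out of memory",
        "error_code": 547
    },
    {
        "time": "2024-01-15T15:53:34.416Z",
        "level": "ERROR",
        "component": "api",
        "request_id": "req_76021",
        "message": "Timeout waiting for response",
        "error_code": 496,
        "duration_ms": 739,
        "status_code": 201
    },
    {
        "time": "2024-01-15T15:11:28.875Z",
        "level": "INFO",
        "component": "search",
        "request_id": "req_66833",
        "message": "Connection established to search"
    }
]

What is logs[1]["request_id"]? "req_43324"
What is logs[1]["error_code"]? 493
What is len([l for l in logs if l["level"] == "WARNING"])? 0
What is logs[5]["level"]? "INFO"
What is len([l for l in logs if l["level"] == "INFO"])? 1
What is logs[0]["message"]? "Processing request for payment"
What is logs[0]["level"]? "DEBUG"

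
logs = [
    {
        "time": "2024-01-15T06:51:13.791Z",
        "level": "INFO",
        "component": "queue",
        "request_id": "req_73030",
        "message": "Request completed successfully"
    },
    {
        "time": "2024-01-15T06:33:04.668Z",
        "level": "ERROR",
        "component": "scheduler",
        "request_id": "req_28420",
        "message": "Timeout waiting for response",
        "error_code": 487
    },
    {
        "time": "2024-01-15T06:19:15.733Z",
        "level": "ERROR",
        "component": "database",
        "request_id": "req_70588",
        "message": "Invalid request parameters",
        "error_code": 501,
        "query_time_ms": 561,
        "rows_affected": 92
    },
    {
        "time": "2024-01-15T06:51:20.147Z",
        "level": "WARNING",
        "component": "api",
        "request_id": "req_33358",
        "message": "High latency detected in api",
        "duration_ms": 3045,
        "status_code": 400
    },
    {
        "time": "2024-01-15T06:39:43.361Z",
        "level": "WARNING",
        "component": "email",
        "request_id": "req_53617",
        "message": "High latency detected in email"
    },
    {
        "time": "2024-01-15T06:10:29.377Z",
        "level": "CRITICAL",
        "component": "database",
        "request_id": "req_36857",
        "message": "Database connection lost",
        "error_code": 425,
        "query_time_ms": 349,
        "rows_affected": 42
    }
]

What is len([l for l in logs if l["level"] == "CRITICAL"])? 1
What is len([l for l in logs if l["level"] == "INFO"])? 1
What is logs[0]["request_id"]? "req_73030"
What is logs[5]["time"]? "2024-01-15T06:10:29.377Z"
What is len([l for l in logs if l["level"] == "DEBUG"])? 0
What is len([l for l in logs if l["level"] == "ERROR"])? 2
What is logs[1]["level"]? "ERROR"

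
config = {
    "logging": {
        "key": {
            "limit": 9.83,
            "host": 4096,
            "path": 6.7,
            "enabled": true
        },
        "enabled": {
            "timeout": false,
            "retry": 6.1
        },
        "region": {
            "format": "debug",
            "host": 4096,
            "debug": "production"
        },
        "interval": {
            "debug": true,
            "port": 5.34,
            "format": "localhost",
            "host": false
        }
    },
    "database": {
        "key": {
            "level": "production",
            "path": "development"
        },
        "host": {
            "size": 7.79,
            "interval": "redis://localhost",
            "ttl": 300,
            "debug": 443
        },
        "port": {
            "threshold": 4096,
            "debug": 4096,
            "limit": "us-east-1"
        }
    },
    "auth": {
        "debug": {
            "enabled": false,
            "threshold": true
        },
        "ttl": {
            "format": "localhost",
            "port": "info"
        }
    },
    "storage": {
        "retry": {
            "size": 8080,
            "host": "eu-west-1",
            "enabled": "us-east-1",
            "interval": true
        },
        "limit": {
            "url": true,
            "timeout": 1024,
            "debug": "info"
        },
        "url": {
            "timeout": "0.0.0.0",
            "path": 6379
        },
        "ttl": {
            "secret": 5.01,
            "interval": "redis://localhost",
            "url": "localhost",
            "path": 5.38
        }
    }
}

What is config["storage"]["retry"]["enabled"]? "us-east-1"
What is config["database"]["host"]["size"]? 7.79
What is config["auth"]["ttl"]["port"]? "info"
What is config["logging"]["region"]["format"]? "debug"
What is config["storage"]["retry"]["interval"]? True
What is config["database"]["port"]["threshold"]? 4096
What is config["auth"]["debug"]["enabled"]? False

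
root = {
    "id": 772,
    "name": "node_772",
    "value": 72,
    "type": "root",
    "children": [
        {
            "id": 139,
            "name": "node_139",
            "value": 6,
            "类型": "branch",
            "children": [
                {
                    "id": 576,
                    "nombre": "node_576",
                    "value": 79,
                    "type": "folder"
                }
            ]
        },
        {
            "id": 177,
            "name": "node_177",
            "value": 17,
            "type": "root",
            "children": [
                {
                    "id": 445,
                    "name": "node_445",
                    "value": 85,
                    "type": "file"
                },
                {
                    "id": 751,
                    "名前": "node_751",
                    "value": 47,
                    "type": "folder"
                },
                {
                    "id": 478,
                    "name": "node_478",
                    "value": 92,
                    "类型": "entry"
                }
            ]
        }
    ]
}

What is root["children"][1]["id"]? 177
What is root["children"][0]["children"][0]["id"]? 576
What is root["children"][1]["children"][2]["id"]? 478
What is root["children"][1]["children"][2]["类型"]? "entry"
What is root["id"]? 772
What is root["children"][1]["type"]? "root"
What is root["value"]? 72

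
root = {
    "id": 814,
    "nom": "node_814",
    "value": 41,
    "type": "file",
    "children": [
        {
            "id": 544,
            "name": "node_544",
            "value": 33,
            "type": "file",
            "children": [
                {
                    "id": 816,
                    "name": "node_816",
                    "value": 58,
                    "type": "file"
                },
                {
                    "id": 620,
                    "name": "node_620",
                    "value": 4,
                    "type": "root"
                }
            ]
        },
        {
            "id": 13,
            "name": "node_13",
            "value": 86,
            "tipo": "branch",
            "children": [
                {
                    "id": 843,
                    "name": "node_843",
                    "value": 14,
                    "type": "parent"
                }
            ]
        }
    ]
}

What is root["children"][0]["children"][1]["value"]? 4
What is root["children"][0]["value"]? 33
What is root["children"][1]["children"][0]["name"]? "node_843"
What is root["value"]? 41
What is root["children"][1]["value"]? 86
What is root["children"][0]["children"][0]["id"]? 816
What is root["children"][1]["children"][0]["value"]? 14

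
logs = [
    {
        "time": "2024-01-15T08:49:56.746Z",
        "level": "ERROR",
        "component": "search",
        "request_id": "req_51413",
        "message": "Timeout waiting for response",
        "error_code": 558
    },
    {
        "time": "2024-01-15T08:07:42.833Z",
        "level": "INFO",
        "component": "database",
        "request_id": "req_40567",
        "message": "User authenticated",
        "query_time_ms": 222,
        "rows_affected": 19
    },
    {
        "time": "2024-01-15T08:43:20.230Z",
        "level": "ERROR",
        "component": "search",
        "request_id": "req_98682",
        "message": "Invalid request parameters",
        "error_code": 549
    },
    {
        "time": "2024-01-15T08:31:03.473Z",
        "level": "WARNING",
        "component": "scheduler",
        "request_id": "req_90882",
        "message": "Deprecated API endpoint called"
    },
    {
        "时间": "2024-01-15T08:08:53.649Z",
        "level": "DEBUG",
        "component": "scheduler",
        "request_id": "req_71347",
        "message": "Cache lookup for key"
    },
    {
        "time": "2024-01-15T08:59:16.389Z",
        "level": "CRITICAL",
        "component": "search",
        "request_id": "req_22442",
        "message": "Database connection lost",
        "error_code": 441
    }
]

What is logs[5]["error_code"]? 441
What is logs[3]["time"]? "2024-01-15T08:31:03.473Z"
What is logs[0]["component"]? "search"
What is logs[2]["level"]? "ERROR"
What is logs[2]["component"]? "search"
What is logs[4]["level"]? "DEBUG"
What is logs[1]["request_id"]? "req_40567"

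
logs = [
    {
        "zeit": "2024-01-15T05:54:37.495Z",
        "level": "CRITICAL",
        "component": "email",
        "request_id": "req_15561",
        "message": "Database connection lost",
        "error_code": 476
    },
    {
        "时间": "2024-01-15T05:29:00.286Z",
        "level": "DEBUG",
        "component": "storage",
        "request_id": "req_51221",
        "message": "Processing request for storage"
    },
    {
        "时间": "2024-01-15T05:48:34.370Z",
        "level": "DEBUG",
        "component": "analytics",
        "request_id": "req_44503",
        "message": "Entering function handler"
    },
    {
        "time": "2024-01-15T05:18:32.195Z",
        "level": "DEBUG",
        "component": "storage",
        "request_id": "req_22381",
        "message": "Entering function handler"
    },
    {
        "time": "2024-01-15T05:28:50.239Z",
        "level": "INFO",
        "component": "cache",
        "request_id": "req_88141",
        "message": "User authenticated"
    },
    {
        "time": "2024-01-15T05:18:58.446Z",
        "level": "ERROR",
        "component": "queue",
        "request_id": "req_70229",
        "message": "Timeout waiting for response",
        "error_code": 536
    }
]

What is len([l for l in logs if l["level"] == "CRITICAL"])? 1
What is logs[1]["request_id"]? "req_51221"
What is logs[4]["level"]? "INFO"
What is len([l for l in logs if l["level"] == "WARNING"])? 0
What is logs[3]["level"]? "DEBUG"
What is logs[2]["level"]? "DEBUG"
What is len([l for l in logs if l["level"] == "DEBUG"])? 3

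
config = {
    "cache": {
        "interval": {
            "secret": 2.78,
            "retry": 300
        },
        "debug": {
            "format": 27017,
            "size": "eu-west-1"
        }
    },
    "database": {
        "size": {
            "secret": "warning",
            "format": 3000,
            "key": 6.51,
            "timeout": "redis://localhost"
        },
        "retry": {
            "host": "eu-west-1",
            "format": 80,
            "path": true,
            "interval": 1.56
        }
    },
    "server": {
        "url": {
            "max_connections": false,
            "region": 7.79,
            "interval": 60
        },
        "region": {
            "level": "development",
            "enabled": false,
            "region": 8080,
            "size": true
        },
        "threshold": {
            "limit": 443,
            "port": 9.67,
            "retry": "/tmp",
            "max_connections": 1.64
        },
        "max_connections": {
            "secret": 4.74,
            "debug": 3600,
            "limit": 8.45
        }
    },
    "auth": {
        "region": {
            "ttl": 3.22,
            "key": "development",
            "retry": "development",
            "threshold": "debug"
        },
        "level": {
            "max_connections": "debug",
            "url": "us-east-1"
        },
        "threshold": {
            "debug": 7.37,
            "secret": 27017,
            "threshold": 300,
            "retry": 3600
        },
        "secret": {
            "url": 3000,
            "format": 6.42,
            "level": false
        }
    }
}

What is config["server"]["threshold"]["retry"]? "/tmp"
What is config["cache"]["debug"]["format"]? 27017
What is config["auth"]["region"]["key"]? "development"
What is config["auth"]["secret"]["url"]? 3000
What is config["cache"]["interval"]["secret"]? 2.78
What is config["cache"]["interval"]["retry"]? 300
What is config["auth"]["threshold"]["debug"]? 7.37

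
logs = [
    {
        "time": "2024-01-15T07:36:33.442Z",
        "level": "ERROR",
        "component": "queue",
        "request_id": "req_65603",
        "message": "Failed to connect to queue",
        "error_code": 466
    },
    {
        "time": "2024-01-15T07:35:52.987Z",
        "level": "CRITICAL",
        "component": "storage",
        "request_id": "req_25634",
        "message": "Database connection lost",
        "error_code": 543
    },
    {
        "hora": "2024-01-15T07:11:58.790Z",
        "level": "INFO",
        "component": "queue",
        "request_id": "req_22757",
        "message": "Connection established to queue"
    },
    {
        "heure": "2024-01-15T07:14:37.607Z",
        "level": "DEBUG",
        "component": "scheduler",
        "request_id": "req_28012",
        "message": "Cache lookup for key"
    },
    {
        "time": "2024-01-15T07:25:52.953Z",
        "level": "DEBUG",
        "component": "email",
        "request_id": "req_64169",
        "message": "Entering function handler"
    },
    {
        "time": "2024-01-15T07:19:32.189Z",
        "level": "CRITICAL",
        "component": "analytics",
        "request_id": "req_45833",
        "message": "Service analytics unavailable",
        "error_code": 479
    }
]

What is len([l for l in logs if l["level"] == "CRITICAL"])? 2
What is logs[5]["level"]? "CRITICAL"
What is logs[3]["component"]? "scheduler"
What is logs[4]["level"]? "DEBUG"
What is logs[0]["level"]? "ERROR"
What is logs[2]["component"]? "queue"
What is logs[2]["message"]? "Connection established to queue"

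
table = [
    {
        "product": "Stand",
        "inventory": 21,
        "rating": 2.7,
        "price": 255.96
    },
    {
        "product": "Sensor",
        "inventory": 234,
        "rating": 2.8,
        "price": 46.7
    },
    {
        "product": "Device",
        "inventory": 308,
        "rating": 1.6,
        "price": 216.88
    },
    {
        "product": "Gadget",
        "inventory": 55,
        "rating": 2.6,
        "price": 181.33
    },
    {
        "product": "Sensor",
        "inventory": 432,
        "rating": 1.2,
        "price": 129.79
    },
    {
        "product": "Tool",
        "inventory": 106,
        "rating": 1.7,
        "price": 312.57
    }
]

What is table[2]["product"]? "Device"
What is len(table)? 6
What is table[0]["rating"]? 2.7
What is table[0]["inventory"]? 21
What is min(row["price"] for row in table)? 46.7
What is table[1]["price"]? 46.7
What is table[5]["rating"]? 1.7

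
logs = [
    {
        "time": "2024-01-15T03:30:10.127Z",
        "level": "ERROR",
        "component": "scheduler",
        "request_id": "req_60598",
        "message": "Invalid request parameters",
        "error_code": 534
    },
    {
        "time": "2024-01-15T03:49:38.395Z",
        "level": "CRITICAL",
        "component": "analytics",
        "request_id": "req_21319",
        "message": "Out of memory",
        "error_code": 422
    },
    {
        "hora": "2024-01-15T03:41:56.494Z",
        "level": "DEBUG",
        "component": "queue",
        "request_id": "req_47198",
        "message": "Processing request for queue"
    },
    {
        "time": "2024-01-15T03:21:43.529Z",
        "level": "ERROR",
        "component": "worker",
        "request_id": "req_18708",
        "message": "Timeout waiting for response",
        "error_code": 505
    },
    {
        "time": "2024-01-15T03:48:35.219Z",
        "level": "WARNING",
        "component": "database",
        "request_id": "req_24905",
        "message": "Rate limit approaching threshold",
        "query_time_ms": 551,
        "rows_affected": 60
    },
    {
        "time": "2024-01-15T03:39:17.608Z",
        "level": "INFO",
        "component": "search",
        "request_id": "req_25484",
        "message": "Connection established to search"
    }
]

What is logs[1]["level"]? "CRITICAL"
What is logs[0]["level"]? "ERROR"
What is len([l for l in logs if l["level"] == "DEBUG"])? 1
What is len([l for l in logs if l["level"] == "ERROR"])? 2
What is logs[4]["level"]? "WARNING"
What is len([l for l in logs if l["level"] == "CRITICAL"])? 1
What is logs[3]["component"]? "worker"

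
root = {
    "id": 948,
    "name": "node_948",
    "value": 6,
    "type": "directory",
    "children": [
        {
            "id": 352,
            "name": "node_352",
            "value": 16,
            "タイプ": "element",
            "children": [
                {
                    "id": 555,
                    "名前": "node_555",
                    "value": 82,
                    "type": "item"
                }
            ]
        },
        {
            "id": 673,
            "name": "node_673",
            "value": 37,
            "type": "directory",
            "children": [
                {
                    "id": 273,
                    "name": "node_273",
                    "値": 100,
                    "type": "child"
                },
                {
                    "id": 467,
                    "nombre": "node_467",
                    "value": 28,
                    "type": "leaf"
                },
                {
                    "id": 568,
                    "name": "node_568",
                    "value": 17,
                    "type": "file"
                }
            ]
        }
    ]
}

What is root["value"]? 6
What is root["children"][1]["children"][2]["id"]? 568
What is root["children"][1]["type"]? "directory"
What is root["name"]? "node_948"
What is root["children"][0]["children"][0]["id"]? 555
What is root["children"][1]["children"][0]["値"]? 100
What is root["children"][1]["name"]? "node_673"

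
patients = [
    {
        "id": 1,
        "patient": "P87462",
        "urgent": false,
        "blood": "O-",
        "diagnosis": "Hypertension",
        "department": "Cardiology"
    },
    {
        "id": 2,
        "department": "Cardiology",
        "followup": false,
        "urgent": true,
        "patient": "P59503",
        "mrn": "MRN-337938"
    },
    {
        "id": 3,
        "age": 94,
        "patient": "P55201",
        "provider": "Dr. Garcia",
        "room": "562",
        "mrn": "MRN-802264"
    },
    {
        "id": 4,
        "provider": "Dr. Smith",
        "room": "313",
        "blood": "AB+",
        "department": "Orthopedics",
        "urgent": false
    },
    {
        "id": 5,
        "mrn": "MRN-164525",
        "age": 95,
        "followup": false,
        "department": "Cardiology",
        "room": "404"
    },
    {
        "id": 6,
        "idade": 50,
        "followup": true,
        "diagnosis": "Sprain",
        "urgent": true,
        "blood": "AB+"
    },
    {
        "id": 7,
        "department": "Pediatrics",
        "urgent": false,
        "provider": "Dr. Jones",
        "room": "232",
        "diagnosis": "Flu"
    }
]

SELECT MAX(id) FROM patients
7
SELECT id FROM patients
[1, 2, 3, 4, 5, 6, 7]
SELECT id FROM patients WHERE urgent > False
[2, 6]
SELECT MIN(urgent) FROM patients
False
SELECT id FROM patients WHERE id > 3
[4, 5, 6, 7]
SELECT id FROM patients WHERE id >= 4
[4, 5, 6, 7]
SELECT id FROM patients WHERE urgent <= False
[1, 4, 7]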